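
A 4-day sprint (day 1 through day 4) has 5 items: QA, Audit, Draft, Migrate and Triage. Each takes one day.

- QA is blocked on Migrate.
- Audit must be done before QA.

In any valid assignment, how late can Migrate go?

Downstream work caps Migrate at day 3.
Migrate at day 3 is achievable: Migrate=day 3; Draft=day 1; QA=day 4; Audit=day 1; Triage=day 1.

day 3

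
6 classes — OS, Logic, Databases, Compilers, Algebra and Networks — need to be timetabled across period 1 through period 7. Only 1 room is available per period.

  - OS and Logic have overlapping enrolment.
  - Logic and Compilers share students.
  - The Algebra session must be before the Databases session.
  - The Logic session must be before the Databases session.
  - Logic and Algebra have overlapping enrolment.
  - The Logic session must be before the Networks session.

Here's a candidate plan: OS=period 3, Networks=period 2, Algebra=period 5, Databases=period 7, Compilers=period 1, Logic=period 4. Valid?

Invalid. The Logic session must be before the Networks session.

OS and Logic have overlapping enrolment — holds.
The Logic session must be before the Databases session — holds.
The Algebra session must be before the Databases session — holds.
Only 1 room is available per period — holds.
Logic and Compilers share students — holds.
The Logic session must be before the Networks session — violated.
Logic and Algebra have overlapping enrolment — holds.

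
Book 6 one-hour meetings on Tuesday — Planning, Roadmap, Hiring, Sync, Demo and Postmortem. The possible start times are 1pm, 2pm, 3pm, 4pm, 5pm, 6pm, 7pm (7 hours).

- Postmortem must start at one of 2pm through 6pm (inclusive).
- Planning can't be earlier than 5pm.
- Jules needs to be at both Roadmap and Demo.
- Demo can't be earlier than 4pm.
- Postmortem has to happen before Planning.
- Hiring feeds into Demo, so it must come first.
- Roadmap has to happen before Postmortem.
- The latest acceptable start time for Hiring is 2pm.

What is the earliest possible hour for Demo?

Demo is available from 4pm.
Demo at 4pm is achievable: Demo -> 4pm; Planning -> 5pm; Postmortem -> 2pm; Roadmap -> 1pm; Hiring -> 1pm; Sync -> 1pm.

4pm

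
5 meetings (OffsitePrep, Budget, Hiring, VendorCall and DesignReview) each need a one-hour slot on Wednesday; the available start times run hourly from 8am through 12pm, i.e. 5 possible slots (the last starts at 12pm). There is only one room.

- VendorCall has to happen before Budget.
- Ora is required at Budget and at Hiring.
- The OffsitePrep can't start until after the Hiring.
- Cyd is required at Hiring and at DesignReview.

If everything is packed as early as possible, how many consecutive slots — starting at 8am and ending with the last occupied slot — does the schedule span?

The precedence chain requires at least 2 distinct slots.
With at most 1 per slot and 5 meetings, at least 5 slots are needed.
5 works (last occupied slot: 12pm): for example DesignReview -> 12pm; Budget -> 11am; VendorCall -> 10am; Hiring -> 8am; OffsitePrep -> 9am.

5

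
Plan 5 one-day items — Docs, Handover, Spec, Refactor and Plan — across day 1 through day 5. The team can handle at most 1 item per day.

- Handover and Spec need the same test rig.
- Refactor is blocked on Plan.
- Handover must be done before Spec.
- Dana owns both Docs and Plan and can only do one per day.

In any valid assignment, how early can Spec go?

Precedence pushes Spec to at least day 2.
Spec at day 2 is achievable: Refactor in day 4, Spec in day 2, Handover in day 1, Docs in day 5, Plan in day 3.

day 2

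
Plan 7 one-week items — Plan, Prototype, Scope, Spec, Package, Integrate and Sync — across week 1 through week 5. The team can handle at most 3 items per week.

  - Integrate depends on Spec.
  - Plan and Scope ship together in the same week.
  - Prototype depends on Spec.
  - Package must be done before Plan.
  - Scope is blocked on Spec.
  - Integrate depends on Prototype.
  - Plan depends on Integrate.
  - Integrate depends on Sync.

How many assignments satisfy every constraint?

50

Splitting on Plan: it can be week 4 (6), week 5 (44). Listing each branch's schedules as (Prototype, Scope, Spec, Package, Integrate, Sync) by week number:
Plan=week 4: (2,4,1,1,3,1) (2,4,1,1,3,2) (2,4,1,2,3,1) (2,4,1,2,3,2) (2,4,1,3,3,1) (2,4,1,3,3,2) — 6.
Plan=week 5: (2,5,1,1,3,1) (2,5,1,1,3,2) (2,5,1,1,4,1) (2,5,1,1,4,2) (2,5,1,1,4,3) (2,5,1,2,3,1) (2,5,1,2,3,2) (2,5,1,2,4,1) (2,5,1,2,4,2) (2,5,1,2,4,3) (2,5,1,3,3,1) (2,5,1,3,3,2) (2,5,1,3,4,1) (2,5,1,3,4,2) (2,5,1,3,4,3) (2,5,1,4,3,1) (2,5,1,4,3,2) (2,5,1,4,4,1) (2,5,1,4,4,2) (2,5,1,4,4,3) (3,5,1,1,4,1) (3,5,1,1,4,2) (3,5,1,1,4,3) (3,5,1,2,4,1) (3,5,1,2,4,2) (3,5,1,2,4,3) (3,5,1,3,4,1) (3,5,1,3,4,2) (3,5,1,3,4,3) (3,5,1,4,4,1) (3,5,1,4,4,2) (3,5,1,4,4,3) (3,5,2,1,4,1) (3,5,2,1,4,2) (3,5,2,1,4,3) (3,5,2,2,4,1) (3,5,2,2,4,2) (3,5,2,2,4,3) (3,5,2,3,4,1) (3,5,2,3,4,2) (3,5,2,3,4,3) (3,5,2,4,4,1) (3,5,2,4,4,2) (3,5,2,4,4,3) — 44.
Summing: 6 + 44 = 50.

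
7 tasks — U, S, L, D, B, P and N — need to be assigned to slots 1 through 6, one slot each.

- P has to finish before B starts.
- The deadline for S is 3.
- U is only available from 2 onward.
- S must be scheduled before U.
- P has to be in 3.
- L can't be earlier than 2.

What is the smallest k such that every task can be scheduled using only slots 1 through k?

The precedence chain requires at least 2 distinct slots.
Propagating the time windows through the other constraints, B can't land before 4, so the schedule must run through at least slot 4.
4 works (last occupied slot: 4): for example B -> 4, D -> 1, P -> 3, L -> 2, U -> 2, S -> 1, N -> 1.

4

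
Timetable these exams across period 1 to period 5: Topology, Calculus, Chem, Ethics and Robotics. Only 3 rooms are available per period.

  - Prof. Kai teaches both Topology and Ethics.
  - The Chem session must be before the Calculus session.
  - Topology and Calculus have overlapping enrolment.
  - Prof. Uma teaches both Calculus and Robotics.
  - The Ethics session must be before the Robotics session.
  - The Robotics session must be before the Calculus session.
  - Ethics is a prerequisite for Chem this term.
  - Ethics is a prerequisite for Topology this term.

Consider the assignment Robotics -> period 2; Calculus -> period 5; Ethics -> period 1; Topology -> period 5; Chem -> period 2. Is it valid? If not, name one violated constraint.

Invalid. Topology and Calculus have overlapping enrolment.

The Ethics session must be before the Robotics session — holds.
Ethics is a prerequisite for Chem this term — holds.
The Robotics session must be before the Calculus session — holds.
Topology and Calculus have overlapping enrolment — violated.
Prof. Kai teaches both Topology and Ethics — holds.
Ethics is a prerequisite for Topology this term — holds.
Prof. Uma teaches both Calculus and Robotics — holds.
Only 3 rooms are available per period — holds.
The Chem session must be before the Calculus session — holds.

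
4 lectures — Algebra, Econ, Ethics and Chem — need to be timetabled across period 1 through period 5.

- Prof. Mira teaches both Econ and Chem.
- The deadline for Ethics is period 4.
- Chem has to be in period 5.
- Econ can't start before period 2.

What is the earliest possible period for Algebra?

Algebra at period 1 is achievable: Chem=period 5, Econ=period 2, Algebra=period 1, Ethics=period 1.

period 1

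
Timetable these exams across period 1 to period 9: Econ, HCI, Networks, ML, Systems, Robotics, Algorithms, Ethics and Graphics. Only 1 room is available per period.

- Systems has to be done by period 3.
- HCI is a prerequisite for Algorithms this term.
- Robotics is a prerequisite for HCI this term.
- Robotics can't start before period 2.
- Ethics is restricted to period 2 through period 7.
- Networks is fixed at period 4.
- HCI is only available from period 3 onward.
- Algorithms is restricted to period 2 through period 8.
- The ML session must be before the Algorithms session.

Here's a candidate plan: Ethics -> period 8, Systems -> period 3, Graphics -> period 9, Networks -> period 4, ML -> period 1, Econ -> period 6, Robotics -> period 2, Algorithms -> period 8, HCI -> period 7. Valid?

Invalid. Ethics is restricted to period 2 through period 7.

Algorithms is restricted to period 2 through period 8 — holds.
Robotics can't start before period 2 — holds.
Systems has to be done by period 3 — holds.
HCI is a prerequisite for Algorithms this term — holds.
HCI is only available from period 3 onward — holds.
The ML session must be before the Algorithms session — holds.
Ethics is restricted to period 2 through period 7 — violated.
Networks is fixed at period 4 — holds.
Only 1 room is available per period — violated.
Robotics is a prerequisite for HCI this term — holds.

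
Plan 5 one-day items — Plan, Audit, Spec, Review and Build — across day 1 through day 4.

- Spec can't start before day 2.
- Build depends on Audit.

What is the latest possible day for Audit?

Downstream work caps Audit at day 3.
Audit at day 3 is achievable: Build -> day 4; Audit -> day 3; Spec -> day 2; Plan -> day 1; Review -> day 1.

day 3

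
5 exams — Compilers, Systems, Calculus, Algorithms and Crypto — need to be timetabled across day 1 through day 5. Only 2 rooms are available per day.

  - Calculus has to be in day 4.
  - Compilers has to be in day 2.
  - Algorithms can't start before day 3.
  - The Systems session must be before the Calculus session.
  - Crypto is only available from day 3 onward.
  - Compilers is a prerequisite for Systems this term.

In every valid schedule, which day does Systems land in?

day 3

Compilers is fixed at day 2 and must come before Systems, so Systems is at least day 3.
Calculus is fixed at day 4 and must come after Systems, so Systems is at most day 3.
So Systems must be day 3.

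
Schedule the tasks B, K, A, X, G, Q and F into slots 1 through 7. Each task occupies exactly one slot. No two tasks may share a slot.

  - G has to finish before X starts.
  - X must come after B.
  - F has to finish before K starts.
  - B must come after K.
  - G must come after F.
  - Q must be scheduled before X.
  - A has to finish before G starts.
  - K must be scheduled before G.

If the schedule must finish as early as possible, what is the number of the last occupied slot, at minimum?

7

The precedence chain requires at least 4 distinct slots.
With at most 1 per slot and 7 tasks, at least 7 slots are needed.
7 works (last occupied slot: 7): for example K -> 2, A -> 3, F -> 1, X -> 7, G -> 4, B -> 5, Q -> 6.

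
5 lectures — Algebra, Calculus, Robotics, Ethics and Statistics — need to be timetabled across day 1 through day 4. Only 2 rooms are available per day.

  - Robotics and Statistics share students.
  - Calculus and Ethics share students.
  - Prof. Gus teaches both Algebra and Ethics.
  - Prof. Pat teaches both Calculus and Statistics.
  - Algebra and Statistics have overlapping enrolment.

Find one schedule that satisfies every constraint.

Statistics -> day 3; Robotics -> day 2; Algebra -> day 1; Calculus -> day 1; Ethics -> day 2

Checking: Calculus(day 1) != Ethics(day 2); Algebra(day 1) != Ethics(day 2); Algebra(day 1) != Statistics(day 3); Calculus(day 1) != Statistics(day 3); Robotics(day 2) != Statistics(day 3); max 2 per day (cap 2).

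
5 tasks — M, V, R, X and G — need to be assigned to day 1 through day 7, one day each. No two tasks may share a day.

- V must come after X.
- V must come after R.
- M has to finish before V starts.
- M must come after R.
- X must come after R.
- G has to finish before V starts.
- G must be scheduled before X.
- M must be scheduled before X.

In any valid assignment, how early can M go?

day 2

Precedence pushes M to at least day 2; downstream work caps M at day 5.
M at day 2 is achievable: R in day 1, M in day 2, V in day 5, X in day 4, G in day 3.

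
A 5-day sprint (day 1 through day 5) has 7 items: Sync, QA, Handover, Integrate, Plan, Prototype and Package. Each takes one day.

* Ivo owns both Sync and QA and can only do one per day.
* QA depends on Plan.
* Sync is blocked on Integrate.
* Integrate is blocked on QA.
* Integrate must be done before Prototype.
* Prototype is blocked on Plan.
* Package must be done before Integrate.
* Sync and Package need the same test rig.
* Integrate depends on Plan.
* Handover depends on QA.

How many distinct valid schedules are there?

45

Splitting on Sync: it can be day 4 (12), day 5 (33). Listing each branch's schedules as (QA, Handover, Integrate, Plan, Prototype, Package) by day number:
Sync=day 4: (2,3,3,1,4,1) (2,3,3,1,4,2) (2,3,3,1,5,1) (2,3,3,1,5,2) (2,4,3,1,4,1) (2,4,3,1,4,2) (2,4,3,1,5,1) (2,4,3,1,5,2) (2,5,3,1,4,1) (2,5,3,1,4,2) (2,5,3,1,5,1) (2,5,3,1,5,2) — 12.
Sync=day 5: (2,3,3,1,4,1) (2,3,3,1,4,2) (2,3,3,1,5,1) (2,3,3,1,5,2) (2,3,4,1,5,1) (2,3,4,1,5,2) (2,3,4,1,5,3) (2,4,3,1,4,1) (2,4,3,1,4,2) (2,4,3,1,5,1) (2,4,3,1,5,2) (2,4,4,1,5,1) (2,4,4,1,5,2) (2,4,4,1,5,3) (2,5,3,1,4,1) (2,5,3,1,4,2) (2,5,3,1,5,1) (2,5,3,1,5,2) (2,5,4,1,5,1) (2,5,4,1,5,2) (2,5,4,1,5,3) (3,4,4,1,5,1) (3,4,4,1,5,2) (3,4,4,1,5,3) (3,4,4,2,5,1) (3,4,4,2,5,2) (3,4,4,2,5,3) (3,5,4,1,5,1) (3,5,4,1,5,2) (3,5,4,1,5,3) (3,5,4,2,5,1) (3,5,4,2,5,2) (3,5,4,2,5,3) — 33.
Summing: 12 + 33 = 45.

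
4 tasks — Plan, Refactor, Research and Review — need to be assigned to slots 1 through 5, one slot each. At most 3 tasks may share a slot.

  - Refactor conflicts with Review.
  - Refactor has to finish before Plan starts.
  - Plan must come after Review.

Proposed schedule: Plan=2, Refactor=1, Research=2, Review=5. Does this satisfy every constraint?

No. Plan must come after Review is not satisfied.

Refactor conflicts with Review — holds.
Plan must come after Review — violated.
At most 3 tasks may share a slot — holds.
Refactor has to finish before Plan starts — holds.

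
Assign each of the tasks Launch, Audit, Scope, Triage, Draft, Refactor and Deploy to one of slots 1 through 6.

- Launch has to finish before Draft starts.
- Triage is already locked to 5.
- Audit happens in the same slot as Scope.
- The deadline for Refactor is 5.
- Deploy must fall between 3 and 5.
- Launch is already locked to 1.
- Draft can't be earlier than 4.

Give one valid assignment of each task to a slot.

Triage in 5, Deploy in 3, Audit in 1, Draft in 4, Refactor in 1, Launch in 1, Scope in 1

Checking: Launch(1) before Draft(4); Audit = Scope = 1; Launch=1 in [1,1]; Refactor=1 in [1,5]; Deploy=3 in [3,5]; Draft=4 in [4,6]; Triage=5 in [5,5].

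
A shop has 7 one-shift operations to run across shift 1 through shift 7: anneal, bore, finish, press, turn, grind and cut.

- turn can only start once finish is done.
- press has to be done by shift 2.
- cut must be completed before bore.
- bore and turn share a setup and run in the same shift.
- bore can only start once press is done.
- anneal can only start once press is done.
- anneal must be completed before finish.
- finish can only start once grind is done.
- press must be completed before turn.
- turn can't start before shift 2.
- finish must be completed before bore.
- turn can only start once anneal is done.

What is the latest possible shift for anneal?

Precedence pushes anneal to at least shift 2; downstream work caps anneal at shift 5.
anneal at shift 5 is achievable: cut in shift 1; turn in shift 7; bore in shift 7; finish in shift 6; anneal in shift 5; grind in shift 1; press in shift 1.

shift 5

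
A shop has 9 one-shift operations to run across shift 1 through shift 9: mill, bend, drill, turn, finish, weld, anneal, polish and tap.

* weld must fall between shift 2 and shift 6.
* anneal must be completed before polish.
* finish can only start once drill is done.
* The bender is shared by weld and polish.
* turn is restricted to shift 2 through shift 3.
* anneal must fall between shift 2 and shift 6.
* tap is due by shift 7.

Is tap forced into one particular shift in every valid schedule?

tap can be shift 1 (e.g. turn=shift 2, weld=shift 2, mill=shift 1, drill=shift 1, polish=shift 3, anneal=shift 2, finish=shift 2, bend=shift 1, tap=shift 1) or shift 2 (e.g. tap=shift 2; polish=shift 3; drill=shift 1; weld=shift 2; anneal=shift 2; mill=shift 1; bend=shift 1; finish=shift 2; turn=shift 2).

No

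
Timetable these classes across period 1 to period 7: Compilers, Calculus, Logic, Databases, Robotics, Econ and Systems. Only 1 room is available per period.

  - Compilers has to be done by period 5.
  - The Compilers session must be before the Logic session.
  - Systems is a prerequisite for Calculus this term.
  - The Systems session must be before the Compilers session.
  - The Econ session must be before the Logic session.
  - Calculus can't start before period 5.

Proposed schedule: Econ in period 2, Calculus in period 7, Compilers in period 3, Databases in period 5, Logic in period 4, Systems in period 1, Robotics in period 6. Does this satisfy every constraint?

The Compilers session must be before the Logic session — holds.
The Systems session must be before the Compilers session — holds.
Calculus can't start before period 5 — holds.
Only 1 room is available per period — holds.
The Econ session must be before the Logic session — holds.
Systems is a prerequisite for Calculus this term — holds.
Compilers has to be done by period 5 — holds.

Yes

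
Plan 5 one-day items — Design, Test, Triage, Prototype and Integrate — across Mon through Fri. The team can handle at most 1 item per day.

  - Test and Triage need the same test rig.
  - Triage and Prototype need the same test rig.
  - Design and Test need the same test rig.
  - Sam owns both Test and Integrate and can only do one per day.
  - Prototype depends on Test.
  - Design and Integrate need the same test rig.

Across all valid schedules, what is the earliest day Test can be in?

Downstream work caps Test at Thu.
Test at Mon is achievable: Test=Mon, Prototype=Tue, Design=Wed, Triage=Thu, Integrate=Fri.

Mon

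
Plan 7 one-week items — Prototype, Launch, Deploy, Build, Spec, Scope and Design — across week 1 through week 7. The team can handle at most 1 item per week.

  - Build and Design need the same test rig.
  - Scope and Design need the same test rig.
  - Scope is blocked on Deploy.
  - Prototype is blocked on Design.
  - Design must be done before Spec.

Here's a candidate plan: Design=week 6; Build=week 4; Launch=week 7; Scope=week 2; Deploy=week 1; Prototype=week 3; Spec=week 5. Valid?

Scope and Design need the same test rig — holds.
Build and Design need the same test rig — holds.
Prototype is blocked on Design — violated.
Scope is blocked on Deploy — holds.
Design must be done before Spec — violated.
The team can handle at most 1 item per week — holds.

Invalid. Prototype is blocked on Design.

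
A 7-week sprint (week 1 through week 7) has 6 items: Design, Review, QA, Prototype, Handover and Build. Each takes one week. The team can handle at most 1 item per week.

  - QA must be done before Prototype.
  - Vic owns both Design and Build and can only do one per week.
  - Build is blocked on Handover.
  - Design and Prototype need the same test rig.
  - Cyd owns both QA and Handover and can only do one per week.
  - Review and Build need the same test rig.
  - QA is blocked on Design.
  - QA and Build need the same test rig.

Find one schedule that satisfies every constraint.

Design in week 1; Handover in week 4; Build in week 5; Prototype in week 3; QA in week 2; Review in week 6

Checking: QA(week 2) before Prototype(week 3); Handover(week 4) before Build(week 5); Design(week 1) before QA(week 2); Review(week 6) != Build(week 5); Design(week 1) != Build(week 5); QA(week 2) != Handover(week 4); QA(week 2) != Build(week 5); Design(week 1) != Prototype(week 3); max 1 per week (cap 1).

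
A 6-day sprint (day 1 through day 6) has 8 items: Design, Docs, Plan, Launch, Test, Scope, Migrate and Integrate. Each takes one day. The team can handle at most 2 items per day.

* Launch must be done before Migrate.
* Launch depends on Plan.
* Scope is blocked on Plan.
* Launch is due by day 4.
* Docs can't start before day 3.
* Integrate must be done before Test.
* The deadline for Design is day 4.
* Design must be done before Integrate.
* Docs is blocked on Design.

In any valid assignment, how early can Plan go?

Downstream work caps Plan at day 3.
Plan at day 1 is achievable: Test in day 3, Design in day 1, Migrate in day 4, Docs in day 3, Integrate in day 2, Scope in day 4, Plan in day 1, Launch in day 2.

day 1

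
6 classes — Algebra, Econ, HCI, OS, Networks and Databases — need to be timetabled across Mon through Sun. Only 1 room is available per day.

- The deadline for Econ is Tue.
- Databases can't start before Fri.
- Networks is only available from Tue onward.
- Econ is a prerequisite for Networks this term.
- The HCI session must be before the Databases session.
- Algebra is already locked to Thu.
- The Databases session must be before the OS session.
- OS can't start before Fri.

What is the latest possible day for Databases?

Sat

Databases is available from Fri; downstream work caps Databases at Sat.
Databases at Sat is achievable: HCI in Wed, Algebra in Thu, OS in Sun, Econ in Mon, Databases in Sat, Networks in Tue.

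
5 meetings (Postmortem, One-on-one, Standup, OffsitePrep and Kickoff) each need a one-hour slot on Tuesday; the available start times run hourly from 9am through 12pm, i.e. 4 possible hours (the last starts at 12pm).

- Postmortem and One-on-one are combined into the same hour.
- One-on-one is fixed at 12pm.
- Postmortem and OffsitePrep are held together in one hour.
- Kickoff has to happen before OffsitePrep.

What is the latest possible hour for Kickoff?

11am

Downstream work caps Kickoff at 11am.
Kickoff at 11am is achievable: Postmortem=12pm; Standup=9am; One-on-one=12pm; OffsitePrep=12pm; Kickoff=11am.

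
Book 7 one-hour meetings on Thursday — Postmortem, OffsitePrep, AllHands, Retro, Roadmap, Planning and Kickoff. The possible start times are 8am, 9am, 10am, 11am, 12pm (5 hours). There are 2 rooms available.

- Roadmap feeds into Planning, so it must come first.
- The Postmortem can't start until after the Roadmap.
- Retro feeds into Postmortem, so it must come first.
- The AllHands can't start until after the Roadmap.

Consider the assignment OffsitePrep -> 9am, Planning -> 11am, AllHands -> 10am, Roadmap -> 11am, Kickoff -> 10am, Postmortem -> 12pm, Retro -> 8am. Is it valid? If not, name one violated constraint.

Retro feeds into Postmortem, so it must come first — holds.
The Postmortem can't start until after the Roadmap — holds.
There are 2 rooms available — holds.
The AllHands can't start until after the Roadmap — violated.
Roadmap feeds into Planning, so it must come first — violated.

No. The AllHands can't start until after the Roadmap is not satisfied.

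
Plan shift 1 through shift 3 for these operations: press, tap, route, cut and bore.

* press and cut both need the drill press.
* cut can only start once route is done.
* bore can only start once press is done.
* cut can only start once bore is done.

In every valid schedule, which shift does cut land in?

Precedence pushes cut to at least shift 3.
So cut is pinned to shift 3.

shift 3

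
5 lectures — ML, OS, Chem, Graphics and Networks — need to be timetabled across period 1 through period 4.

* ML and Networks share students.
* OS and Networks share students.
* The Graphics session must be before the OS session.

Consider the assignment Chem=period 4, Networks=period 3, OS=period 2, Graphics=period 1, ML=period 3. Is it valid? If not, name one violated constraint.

No. ML and Networks share students is not satisfied.

ML and Networks share students — violated.
The Graphics session must be before the OS session — holds.
OS and Networks share students — holds.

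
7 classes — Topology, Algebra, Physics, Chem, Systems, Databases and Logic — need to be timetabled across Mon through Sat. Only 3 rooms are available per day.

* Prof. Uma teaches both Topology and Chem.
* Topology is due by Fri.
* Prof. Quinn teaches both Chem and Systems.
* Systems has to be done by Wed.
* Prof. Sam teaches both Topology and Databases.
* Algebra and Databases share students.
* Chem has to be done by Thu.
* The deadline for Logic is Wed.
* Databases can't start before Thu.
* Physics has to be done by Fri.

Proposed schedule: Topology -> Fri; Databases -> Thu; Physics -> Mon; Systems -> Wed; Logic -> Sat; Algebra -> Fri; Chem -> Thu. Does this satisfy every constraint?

Physics has to be done by Fri — holds.
Only 3 rooms are available per day — holds.
The deadline for Logic is Wed — violated.
Chem has to be done by Thu — holds.
Topology is due by Fri — holds.
Prof. Uma teaches both Topology and Chem — holds.
Prof. Quinn teaches both Chem and Systems — holds.
Databases can't start before Thu — holds.
Prof. Sam teaches both Topology and Databases — holds.
Algebra and Databases share students — holds.
Systems has to be done by Wed — holds.

No. The deadline for Logic is Wed is not satisfied.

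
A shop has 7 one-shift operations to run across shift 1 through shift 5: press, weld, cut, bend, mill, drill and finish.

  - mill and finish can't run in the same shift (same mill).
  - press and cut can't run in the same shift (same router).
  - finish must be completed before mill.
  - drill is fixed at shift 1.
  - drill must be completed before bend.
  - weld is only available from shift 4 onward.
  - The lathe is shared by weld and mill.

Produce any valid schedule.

cut=shift 2; bend=shift 2; press=shift 1; mill=shift 2; drill=shift 1; finish=shift 1; weld=shift 4

Checking: drill(shift 1) before bend(shift 2); finish(shift 1) before mill(shift 2); mill(shift 2) != finish(shift 1); press(shift 1) != cut(shift 2); weld(shift 4) != mill(shift 2); drill=shift 1 in [shift 1,shift 1]; weld=shift 4 in [shift 4,shift 5].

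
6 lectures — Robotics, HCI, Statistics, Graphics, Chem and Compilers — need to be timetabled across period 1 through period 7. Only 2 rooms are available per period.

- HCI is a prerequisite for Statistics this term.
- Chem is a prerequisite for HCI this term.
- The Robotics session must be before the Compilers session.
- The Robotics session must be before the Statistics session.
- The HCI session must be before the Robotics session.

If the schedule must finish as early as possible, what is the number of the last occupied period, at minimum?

The precedence chain requires at least 4 distinct periods.
With at most 2 per period and 6 lectures, at least 3 periods are needed.
4 works (last occupied period: period 4): for example Robotics=period 3; Graphics=period 1; HCI=period 2; Statistics=period 4; Chem=period 1; Compilers=period 4.

period 4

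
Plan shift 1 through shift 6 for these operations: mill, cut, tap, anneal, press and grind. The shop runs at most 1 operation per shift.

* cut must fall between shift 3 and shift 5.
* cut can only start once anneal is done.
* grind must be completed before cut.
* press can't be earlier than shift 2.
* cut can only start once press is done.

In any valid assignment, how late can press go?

Press is available from shift 2; downstream work caps press at shift 4.
press at shift 4 is achievable: press -> shift 4; grind -> shift 2; cut -> shift 5; anneal -> shift 1; tap -> shift 6; mill -> shift 3.

shift 4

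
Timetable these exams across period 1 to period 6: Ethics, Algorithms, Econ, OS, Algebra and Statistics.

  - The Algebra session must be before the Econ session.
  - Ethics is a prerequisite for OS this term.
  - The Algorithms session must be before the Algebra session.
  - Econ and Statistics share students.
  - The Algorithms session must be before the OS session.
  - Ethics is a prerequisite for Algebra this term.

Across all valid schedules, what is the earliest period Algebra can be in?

period 2

Precedence pushes Algebra to at least period 2; downstream work caps Algebra at period 5.
Algebra at period 2 is achievable: Algorithms -> period 1; OS -> period 2; Ethics -> period 1; Statistics -> period 1; Econ -> period 3; Algebra -> period 2.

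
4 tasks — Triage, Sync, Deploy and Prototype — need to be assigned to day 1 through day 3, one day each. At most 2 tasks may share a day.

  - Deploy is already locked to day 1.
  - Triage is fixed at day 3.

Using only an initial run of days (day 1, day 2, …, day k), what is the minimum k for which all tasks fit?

With at most 2 per day and 4 tasks, at least 2 days are needed.
Triage can't be placed before day 3, so the schedule must run through at least day 3.
3 works (last occupied day: day 3): for example Prototype=day 2, Deploy=day 1, Triage=day 3, Sync=day 1.

3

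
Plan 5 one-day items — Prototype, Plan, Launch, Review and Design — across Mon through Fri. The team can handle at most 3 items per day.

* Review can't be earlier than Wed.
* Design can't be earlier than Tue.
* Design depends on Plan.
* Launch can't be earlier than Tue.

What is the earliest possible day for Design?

Tue

Design is available from Tue.
Design at Tue is achievable: Design in Tue, Plan in Mon, Prototype in Mon, Launch in Tue, Review in Wed.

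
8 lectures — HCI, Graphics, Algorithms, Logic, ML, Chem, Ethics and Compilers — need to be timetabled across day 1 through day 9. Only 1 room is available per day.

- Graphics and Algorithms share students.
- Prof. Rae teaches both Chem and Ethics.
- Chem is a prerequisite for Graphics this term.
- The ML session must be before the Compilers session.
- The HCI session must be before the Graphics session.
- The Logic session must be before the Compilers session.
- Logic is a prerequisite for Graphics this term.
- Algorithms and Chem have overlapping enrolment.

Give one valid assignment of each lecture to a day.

Compilers=day 6; HCI=day 2; ML=day 5; Graphics=day 4; Algorithms=day 7; Chem=day 3; Logic=day 1; Ethics=day 8

Checking: Logic(day 1) before Graphics(day 4); HCI(day 2) before Graphics(day 4); ML(day 5) before Compilers(day 6); Logic(day 1) before Compilers(day 6); Chem(day 3) before Graphics(day 4); Algorithms(day 7) != Chem(day 3); Chem(day 3) != Ethics(day 8); Graphics(day 4) != Algorithms(day 7); max 1 per day (cap 1).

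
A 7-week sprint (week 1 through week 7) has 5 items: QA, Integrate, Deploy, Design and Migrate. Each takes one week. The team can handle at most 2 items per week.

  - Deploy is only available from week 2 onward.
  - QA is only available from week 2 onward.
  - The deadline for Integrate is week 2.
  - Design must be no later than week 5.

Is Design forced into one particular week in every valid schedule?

No

Design can be week 1 (e.g. Integrate -> week 1; QA -> week 2; Design -> week 1; Deploy -> week 2; Migrate -> week 3) or week 2 (e.g. QA -> week 2; Integrate -> week 1; Deploy -> week 3; Migrate -> week 1; Design -> week 2).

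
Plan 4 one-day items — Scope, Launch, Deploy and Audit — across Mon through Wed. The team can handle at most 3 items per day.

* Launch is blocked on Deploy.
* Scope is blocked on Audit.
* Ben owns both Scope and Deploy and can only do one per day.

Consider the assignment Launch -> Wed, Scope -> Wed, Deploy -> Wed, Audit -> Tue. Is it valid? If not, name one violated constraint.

No — it violates: Ben owns both Scope and Deploy and can only do one per day

Ben owns both Scope and Deploy and can only do one per day — violated.
Launch is blocked on Deploy — violated.
The team can handle at most 3 items per day — holds.
Scope is blocked on Audit — holds.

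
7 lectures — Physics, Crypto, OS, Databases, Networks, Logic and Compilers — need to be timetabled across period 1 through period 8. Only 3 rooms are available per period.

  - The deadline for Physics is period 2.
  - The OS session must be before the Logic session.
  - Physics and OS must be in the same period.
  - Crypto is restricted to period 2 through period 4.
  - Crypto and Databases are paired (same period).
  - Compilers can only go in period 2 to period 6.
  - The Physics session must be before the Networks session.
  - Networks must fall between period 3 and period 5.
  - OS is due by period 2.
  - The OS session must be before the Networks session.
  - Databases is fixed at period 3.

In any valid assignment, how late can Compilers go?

Compilers is available from period 2; Compilers's own window allows nothing later than period 6.
Compilers at period 6 is achievable: Crypto in period 3; OS in period 1; Networks in period 3; Logic in period 2; Physics in period 1; Databases in period 3; Compilers in period 6.

period 6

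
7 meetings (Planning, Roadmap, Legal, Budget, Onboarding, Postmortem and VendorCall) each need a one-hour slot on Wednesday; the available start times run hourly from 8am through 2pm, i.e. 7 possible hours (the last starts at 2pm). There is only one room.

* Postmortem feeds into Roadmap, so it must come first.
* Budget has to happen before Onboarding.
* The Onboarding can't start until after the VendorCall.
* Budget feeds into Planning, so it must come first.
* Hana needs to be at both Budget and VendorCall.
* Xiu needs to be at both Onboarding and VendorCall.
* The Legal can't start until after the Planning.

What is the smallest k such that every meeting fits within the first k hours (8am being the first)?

7 hours

The precedence chain requires at least 3 distinct hours.
With at most 1 per hour and 7 meetings, at least 7 hours are needed.
7 works (last occupied hour: 2pm): for example Planning -> 9am, Roadmap -> 1pm, Postmortem -> 12pm, Legal -> 2pm, VendorCall -> 10am, Budget -> 8am, Onboarding -> 11am.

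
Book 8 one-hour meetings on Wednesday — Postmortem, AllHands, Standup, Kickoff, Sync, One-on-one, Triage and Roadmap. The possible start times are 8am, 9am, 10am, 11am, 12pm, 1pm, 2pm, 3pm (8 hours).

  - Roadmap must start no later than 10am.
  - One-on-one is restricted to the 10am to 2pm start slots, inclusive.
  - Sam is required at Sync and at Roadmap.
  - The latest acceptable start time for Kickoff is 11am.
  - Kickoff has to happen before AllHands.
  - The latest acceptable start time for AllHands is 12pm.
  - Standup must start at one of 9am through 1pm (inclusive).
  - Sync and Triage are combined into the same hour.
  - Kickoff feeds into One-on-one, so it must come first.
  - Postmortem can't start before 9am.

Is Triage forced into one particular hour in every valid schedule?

No

Triage can be 8am (e.g. Standup in 9am; Roadmap in 9am; Triage in 8am; AllHands in 9am; One-on-one in 10am; Postmortem in 9am; Sync in 8am; Kickoff in 8am) or 9am (e.g. One-on-one -> 10am, Triage -> 9am, Sync -> 9am, Roadmap -> 8am, AllHands -> 9am, Standup -> 9am, Postmortem -> 9am, Kickoff -> 8am).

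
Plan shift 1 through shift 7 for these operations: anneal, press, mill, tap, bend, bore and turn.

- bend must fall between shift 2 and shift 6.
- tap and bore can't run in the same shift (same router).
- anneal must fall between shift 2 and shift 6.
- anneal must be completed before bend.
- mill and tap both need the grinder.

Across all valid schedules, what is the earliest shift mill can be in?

mill at shift 1 is achievable: tap in shift 2, turn in shift 1, mill in shift 1, anneal in shift 2, bend in shift 3, bore in shift 1, press in shift 1.

shift 1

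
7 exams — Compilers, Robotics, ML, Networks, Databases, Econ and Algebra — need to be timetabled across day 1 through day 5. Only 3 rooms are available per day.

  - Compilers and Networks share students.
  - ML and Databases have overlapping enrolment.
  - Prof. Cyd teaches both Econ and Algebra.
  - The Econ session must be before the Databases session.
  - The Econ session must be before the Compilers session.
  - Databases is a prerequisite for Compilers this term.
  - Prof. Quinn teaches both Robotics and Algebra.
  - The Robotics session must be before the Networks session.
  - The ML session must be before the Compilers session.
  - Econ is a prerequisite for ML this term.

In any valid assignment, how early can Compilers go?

Precedence pushes Compilers to at least day 3.
Compilers at day 4 is achievable: Databases -> day 3, Compilers -> day 4, Econ -> day 1, ML -> day 2, Robotics -> day 1, Algebra -> day 2, Networks -> day 2.
Nothing earlier works — the conflict and capacity constraints rule out every day before day 4.

day 4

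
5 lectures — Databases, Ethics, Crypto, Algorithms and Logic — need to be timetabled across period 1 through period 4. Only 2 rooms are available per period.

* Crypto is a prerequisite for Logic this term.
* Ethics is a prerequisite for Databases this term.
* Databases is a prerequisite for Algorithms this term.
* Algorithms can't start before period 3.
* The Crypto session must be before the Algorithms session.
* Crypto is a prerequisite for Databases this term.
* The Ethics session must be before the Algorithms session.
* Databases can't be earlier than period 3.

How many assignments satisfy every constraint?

Splitting on Ethics: it can be period 1 (5), period 2 (5). Listing each branch's schedules as (Databases, Crypto, Algorithms, Logic) by period number:
Ethics=period 1: (3,1,4,2) (3,1,4,3) (3,1,4,4) (3,2,4,3) (3,2,4,4) — 5.
Ethics=period 2: (3,1,4,2) (3,1,4,3) (3,1,4,4) (3,2,4,3) (3,2,4,4) — 5.
Summing: 5 + 5 = 10.

10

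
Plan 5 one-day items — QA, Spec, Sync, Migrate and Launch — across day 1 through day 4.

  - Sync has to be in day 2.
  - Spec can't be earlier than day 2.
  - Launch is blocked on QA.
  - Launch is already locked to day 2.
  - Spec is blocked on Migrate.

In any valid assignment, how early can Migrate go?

day 1

Downstream work caps Migrate at day 3.
Migrate at day 1 is achievable: Sync in day 2, Migrate in day 1, QA in day 1, Launch in day 2, Spec in day 2.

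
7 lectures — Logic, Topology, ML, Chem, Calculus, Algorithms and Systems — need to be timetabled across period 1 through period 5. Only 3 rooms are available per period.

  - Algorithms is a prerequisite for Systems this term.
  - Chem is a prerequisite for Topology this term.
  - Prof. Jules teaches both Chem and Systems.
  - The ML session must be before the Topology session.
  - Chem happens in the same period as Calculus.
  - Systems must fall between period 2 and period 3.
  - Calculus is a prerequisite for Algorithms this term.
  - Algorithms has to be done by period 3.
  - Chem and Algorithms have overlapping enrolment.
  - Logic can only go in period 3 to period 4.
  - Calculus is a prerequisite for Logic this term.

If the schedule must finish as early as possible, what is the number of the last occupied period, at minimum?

3

The precedence chain requires at least 3 distinct periods.
With at most 3 per period and 7 lectures, at least 3 periods are needed.
3 works (last occupied period: period 3): for example Calculus in period 1; ML in period 1; Algorithms in period 2; Logic in period 3; Systems in period 3; Topology in period 2; Chem in period 1.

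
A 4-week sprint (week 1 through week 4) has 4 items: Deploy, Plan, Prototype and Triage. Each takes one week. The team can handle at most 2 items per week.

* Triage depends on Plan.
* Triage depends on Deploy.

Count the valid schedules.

50

Splitting on Deploy: it can be week 1 (21), week 2 (18), week 3 (11). Listing each branch's schedules as (Plan, Prototype, Triage) by week number:
Deploy=week 1: (1,2,2) (1,2,3) (1,2,4) (1,3,2) (1,3,3) (1,3,4) (1,4,2) (1,4,3) (1,4,4) (2,1,3) (2,1,4) (2,2,3) (2,2,4) (2,3,3) (2,3,4) (2,4,3) (2,4,4) (3,1,4) (3,2,4) (3,3,4) (3,4,4) — 21.
Deploy=week 2: (1,1,3) (1,1,4) (1,2,3) (1,2,4) (1,3,3) (1,3,4) (1,4,3) (1,4,4) (2,1,3) (2,1,4) (2,3,3) (2,3,4) (2,4,3) (2,4,4) (3,1,4) (3,2,4) (3,3,4) (3,4,4) — 18.
Deploy=week 3: (1,1,4) (1,2,4) (1,3,4) (1,4,4) (2,1,4) (2,2,4) (2,3,4) (2,4,4) (3,1,4) (3,2,4) (3,4,4) — 11.
Summing: 21 + 18 + 11 = 50.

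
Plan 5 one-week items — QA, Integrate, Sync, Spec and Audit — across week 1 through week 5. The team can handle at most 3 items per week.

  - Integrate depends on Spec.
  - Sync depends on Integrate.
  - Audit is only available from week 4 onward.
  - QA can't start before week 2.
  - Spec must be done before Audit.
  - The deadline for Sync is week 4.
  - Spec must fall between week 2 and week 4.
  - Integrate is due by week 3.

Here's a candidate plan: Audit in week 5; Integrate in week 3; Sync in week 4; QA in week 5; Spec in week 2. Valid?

Audit is only available from week 4 onward — holds.
Spec must fall between week 2 and week 4 — holds.
Integrate is due by week 3 — holds.
Sync depends on Integrate — holds.
Spec must be done before Audit — holds.
The deadline for Sync is week 4 — holds.
Integrate depends on Spec — holds.
The team can handle at most 3 items per week — holds.
QA can't start before week 2 — holds.

Yes, all constraints hold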